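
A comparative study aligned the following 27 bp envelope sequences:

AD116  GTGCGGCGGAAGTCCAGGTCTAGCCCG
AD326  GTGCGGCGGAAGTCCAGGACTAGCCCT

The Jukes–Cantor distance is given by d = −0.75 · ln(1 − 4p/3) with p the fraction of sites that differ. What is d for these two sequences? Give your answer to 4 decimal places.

The sequences differ at positions 19 (T/A), 27 (G/T).
p = 2/27 = 0.074074.
d = −0.75 · ln(1 − (4/3)·0.074074) = −0.75 · ln(0.901235) = −0.75 · (-0.103989) = 0.0780.

0.0780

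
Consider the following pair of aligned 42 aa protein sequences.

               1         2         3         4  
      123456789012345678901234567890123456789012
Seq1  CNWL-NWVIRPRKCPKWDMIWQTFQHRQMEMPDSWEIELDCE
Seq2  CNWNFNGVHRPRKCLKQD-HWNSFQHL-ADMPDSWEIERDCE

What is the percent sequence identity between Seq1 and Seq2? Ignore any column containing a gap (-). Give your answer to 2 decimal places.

69.23%

Excluding the 3 gap columns leaves 39 comparable sites.
Differing sites — 4:L/N; 7:W/G; 9:I/H; 15:P/L; 17:W/Q; 20:I/H; 22:Q/N; 23:T/S; 27:R/L; 29:M/A; 30:E/D; 39:L/R.
27 of the 39 comparable sites match, so the percent identity is 27/39 × 100 = 69.23%.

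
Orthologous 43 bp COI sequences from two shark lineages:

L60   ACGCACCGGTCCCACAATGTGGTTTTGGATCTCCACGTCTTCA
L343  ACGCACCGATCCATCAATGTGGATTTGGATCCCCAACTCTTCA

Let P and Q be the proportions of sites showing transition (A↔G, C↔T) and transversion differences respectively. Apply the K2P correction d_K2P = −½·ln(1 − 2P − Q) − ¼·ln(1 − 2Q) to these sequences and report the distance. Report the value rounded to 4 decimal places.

0.1836

Mismatches occur at site 9 (G/A, transition), site 13 (C/A, transversion), site 14 (A/T, transversion), site 23 (T/A, transversion), site 32 (T/C, transition), site 36 (C/A, transversion), site 37 (G/C, transversion).
Of the 7 differences, 2 transitions and 5 transversions over 43 sites: P = 2/43 = 0.046512, Q = 5/43 = 0.116279.
d = −0.5·ln(0.790697) − 0.25·ln(0.767442) = −0.5·(-0.234840) − 0.25·(-0.264692) = 0.1836.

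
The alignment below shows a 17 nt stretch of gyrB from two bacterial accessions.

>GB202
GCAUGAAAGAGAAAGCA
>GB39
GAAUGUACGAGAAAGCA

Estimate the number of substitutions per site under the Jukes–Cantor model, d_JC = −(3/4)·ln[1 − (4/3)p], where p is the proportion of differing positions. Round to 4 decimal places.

The sequences differ at positions 2 (C/A), 6 (A/U), 8 (A/C).
p = 3/17 = 0.176471.
d = −0.75 · ln(1 − (4/3)·0.176471) = −0.75 · ln(0.764705) = −0.75 · (-0.268265) = 0.2012.

0.2012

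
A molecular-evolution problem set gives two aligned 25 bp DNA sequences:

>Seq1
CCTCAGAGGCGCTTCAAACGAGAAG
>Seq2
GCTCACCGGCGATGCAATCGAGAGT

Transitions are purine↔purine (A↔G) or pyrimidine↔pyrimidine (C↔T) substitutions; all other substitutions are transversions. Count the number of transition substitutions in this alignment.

Differing sites — 1:C/G (Tv); 6:G/C (Tv); 7:A/C (Tv); 12:C/A (Tv); 14:T/G (Tv); 18:A/T (Tv); 24:A/G (Ti); 25:G/T (Tv).
Of the 8 differences, 1 transition and 7 transversions, so the answer is 1.

1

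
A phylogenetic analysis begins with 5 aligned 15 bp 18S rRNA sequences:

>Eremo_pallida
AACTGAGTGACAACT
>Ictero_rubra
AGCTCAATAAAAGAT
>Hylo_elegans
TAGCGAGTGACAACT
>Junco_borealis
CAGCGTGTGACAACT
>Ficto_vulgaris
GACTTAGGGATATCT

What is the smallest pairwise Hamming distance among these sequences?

2

Pairwise Hamming distances:
  Eremo_pallida vs Ictero_rubra: 7
  Eremo_pallida vs Hylo_elegans: 3
  Eremo_pallida vs Junco_borealis: 4
  Eremo_pallida vs Ficto_vulgaris: 5
  Ictero_rubra vs Hylo_elegans: 10
  Ictero_rubra vs Junco_borealis: 11
  Ictero_rubra vs Ficto_vulgaris: 9
  Hylo_elegans vs Junco_borealis: 2
  Hylo_elegans vs Ficto_vulgaris: 7
  Junco_borealis vs Ficto_vulgaris: 8
The smallest is 2, between Hylo_elegans and Junco_borealis.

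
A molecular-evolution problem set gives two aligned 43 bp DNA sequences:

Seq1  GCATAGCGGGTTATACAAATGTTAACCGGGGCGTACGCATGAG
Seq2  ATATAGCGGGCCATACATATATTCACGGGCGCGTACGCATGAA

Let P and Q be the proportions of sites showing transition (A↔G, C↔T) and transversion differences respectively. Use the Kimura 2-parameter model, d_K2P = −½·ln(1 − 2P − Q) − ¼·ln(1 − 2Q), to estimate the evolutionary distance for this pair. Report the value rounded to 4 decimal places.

Differing sites — 1:G/A (Ti); 2:C/T (Ti); 11:T/C (Ti); 12:T/C (Ti); 18:A/T (Tv); 21:G/A (Ti); 24:A/C (Tv); 27:C/G (Tv); 30:G/C (Tv); 43:G/A (Ti).
Of the 10 differences, 6 transitions and 4 transversions over 43 sites: P = 6/43 = 0.139535, Q = 4/43 = 0.093023.
d = −0.5·ln(0.627907) − 0.25·ln(0.813954) = −0.5·(-0.465363) − 0.25·(-0.205851) = 0.2841.

0.2841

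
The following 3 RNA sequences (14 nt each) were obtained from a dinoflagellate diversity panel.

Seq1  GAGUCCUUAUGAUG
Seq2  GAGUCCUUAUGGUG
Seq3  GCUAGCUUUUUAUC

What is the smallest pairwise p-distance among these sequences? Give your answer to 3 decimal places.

Pairwise Hamming distances:
  Seq1 vs Seq2: 1
  Seq1 vs Seq3: 7
  Seq2 vs Seq3: 8
The smallest is 1 mismatch, between Seq1 and Seq2; p = 1/14 = 0.071.

0.071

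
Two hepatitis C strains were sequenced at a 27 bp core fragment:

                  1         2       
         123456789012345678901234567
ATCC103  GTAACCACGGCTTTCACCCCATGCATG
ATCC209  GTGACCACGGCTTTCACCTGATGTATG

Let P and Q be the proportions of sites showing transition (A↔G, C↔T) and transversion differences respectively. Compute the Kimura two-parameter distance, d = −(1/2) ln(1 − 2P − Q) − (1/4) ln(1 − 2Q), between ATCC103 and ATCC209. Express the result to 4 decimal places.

The sequences differ at positions 3 (A/G, transition), 19 (C/T, transition), 20 (C/G, transversion), 24 (C/T, transition).
Of the 4 differences, 3 transitions and 1 transversion over 27 sites: P = 3/27 = 0.111111, Q = 1/27 = 0.037037.
d = −0.5·ln(0.740741) − 0.25·ln(0.925926) = −0.5·(-0.300104) − 0.25·(-0.076961) = 0.1693.

0.1693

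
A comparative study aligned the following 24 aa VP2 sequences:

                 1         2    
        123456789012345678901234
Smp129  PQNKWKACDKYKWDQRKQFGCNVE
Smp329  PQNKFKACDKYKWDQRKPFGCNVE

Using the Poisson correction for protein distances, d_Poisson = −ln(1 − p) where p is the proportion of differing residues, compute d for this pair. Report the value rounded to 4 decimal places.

Mismatches occur at site 5 (W→F), site 18 (Q→P).
p = 2/24 = 0.083333.
d = −ln(1 − 0.083333) = −ln(0.916667) = 0.0870.

0.0870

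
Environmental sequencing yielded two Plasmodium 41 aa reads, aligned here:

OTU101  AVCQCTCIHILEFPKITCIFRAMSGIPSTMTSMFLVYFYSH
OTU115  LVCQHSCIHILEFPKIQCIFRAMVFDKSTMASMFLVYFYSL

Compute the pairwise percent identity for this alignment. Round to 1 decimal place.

Differing sites — 1:A/L; 5:C/H; 6:T/S; 17:T/Q; 24:S/V; 25:G/F; 26:I/D; 27:P/K; 31:T/A; 41:H/L.
31 of the 41 sites match, so the percent identity is 31/41 × 100 = 75.6%.

75.6%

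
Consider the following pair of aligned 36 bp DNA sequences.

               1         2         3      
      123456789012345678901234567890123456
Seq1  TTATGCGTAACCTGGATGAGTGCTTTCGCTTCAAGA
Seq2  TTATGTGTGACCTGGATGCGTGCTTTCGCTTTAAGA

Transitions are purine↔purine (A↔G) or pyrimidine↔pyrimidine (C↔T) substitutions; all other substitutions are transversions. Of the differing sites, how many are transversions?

Differing sites — 6:C/T (Ti); 9:A/G (Ti); 19:A/C (Tv); 32:C/T (Ti).
Of the 4 differences, 3 transitions and 1 transversion, so the answer is 1.

1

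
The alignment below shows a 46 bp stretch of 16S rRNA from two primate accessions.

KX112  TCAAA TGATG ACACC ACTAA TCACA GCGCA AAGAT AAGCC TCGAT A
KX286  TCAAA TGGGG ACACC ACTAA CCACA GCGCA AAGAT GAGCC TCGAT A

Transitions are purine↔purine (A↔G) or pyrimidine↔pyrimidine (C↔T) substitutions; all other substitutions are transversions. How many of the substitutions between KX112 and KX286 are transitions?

Mismatches occur at site 8 (A↔G, transition), site 9 (T↔G, transversion), site 21 (T↔C, transition), site 36 (A↔G, transition).
Of the 4 differences, 3 transitions and 1 transversion, so the answer is 3.

3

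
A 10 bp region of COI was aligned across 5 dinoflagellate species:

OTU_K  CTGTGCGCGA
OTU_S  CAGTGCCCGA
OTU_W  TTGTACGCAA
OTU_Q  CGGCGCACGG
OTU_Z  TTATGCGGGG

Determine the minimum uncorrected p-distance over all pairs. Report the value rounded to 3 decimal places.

0.200

Pairwise Hamming distances:
  OTU_K vs OTU_S: 2
  OTU_K vs OTU_W: 3
  OTU_K vs OTU_Q: 4
  OTU_K vs OTU_Z: 4
  OTU_S vs OTU_W: 5
  OTU_S vs OTU_Q: 4
  OTU_S vs OTU_Z: 6
  OTU_W vs OTU_Q: 7
  OTU_W vs OTU_Z: 5
  OTU_Q vs OTU_Z: 6
The smallest is 2 mismatches, between OTU_K and OTU_S; p = 2/10 = 0.200.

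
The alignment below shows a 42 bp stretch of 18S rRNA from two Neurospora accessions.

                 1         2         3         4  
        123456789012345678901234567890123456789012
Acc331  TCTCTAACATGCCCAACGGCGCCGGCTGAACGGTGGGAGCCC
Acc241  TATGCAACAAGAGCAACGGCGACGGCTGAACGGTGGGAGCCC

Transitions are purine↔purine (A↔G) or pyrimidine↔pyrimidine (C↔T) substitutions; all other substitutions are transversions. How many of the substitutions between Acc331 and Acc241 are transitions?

1

Differing sites — 2:C/A (Tv); 4:C/G (Tv); 5:T/C (Ti); 10:T/A (Tv); 12:C/A (Tv); 13:C/G (Tv); 22:C/A (Tv).
Of the 7 differences, 1 transition and 6 transversions, so the answer is 1.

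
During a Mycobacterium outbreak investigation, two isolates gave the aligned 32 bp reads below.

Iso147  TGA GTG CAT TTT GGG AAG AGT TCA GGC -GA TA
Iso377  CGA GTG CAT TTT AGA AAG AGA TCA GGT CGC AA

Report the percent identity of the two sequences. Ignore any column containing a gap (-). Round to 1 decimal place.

Excluding the 1 gap column leaves 31 comparable sites.
The sequences differ at positions 1 (T/C), 13 (G/A), 15 (G/A), 21 (T/A), 27 (C/T), 30 (A/C), 31 (T/A).
24 of the 31 comparable sites match, so the percent identity is 24/31 × 100 = 77.4%.

77.4%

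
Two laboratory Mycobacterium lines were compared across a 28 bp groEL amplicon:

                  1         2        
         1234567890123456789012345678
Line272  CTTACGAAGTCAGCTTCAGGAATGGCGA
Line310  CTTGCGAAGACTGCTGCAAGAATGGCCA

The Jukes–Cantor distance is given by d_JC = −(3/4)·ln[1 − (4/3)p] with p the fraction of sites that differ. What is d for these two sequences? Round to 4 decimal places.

0.2524

Mismatches occur at site 4 (A→G), site 10 (T→A), site 12 (A→T), site 16 (T→G), site 19 (G→A), site 27 (G→C).
p = 6/28 = 0.214286.
d = −0.75 · ln(1 − (4/3)·0.214286) = −0.75 · ln(0.714285) = −0.75 · (-0.336473) = 0.2524.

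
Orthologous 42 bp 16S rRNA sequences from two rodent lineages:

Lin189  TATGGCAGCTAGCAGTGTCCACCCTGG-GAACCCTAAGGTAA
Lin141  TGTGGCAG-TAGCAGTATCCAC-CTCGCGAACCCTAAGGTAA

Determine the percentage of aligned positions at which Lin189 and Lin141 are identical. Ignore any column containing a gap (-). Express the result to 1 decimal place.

Excluding the 3 gap columns leaves 39 comparable sites.
The sequences differ at positions 2 (A/G), 17 (G/A), 26 (G/C).
36 of the 39 comparable sites match, so the percent identity is 36/39 × 100 = 92.3%.

92.3%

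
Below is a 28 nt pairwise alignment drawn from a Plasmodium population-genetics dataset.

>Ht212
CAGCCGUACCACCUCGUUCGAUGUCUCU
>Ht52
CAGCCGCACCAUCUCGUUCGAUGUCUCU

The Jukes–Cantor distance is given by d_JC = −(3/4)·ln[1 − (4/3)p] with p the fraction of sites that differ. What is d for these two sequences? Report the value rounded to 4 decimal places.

Differing sites — 7:U/C; 12:C/U.
p = 2/28 = 0.071429.
d = −0.75 · ln(1 − (4/3)·0.071429) = −0.75 · ln(0.904761) = −0.75 · (-0.100084) = 0.0751.

0.0751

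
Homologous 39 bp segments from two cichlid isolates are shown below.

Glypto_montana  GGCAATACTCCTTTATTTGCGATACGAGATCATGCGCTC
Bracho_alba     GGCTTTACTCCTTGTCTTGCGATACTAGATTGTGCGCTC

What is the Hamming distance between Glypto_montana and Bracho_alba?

The sequences differ at positions 4 (A/T), 5 (A/T), 14 (T/G), 15 (A/T), 16 (T/C), 26 (G/T), 31 (C/T), 32 (A/G).
That gives 8 mismatches out of 39 aligned sites, so the Hamming distance is 8.

8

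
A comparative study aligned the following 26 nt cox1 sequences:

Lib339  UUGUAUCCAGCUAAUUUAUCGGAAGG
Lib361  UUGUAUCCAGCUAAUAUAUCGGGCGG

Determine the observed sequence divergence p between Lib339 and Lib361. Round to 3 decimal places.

Mismatches occur at site 16 (U/A), site 23 (A/G), site 24 (A/C).
There are 3 differences over 26 sites, so p = 3/26 = 0.115.

0.115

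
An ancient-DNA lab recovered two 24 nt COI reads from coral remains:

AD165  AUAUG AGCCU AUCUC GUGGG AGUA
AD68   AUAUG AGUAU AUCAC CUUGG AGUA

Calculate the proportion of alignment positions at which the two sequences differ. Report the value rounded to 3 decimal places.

Mismatches occur at site 8 (C/U), site 9 (C/A), site 14 (U/A), site 16 (G/C), site 18 (G/U).
There are 5 differences over 24 sites, so p = 5/24 = 0.208.

0.208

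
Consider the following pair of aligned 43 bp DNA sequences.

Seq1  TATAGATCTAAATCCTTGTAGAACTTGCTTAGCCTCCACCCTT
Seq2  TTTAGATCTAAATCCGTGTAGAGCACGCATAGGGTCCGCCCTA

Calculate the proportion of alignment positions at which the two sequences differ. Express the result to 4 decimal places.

0.2326

The sequences differ at positions 2 (A/T), 16 (T/G), 23 (A/G), 25 (T/A), 26 (T/C), 29 (T/A), 33 (C/G), 34 (C/G), 38 (A/G), 43 (T/A).
There are 10 differences over 43 sites, so p = 10/43 = 0.2326.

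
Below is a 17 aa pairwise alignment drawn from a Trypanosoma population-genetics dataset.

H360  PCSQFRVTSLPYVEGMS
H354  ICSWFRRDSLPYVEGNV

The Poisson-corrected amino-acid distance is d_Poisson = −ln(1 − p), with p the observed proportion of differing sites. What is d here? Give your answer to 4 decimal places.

0.4353

Differing sites — 1:P/I; 4:Q/W; 7:V/R; 8:T/D; 16:M/N; 17:S/V.
p = 6/17 = 0.352941.
d = −ln(1 − 0.352941) = −ln(0.647059) = 0.4353.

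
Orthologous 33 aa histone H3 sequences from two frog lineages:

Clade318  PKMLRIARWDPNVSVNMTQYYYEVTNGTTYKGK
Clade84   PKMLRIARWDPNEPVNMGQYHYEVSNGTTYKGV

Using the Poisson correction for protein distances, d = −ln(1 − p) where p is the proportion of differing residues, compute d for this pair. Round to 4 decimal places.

0.2007

Differing sites — 13:V/E; 14:S/P; 18:T/G; 21:Y/H; 25:T/S; 33:K/V.
p = 6/33 = 0.181818.
d = −ln(1 − 0.181818) = −ln(0.818182) = 0.2007.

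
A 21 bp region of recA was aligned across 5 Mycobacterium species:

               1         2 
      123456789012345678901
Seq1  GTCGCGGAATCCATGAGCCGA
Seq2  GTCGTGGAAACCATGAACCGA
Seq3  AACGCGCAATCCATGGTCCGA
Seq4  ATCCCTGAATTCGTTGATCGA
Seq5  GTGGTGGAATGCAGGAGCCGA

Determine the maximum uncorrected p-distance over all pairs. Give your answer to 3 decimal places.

Pairwise Hamming distances:
  Seq1 vs Seq2: 3
  Seq1 vs Seq3: 5
  Seq1 vs Seq4: 9
  Seq1 vs Seq5: 4
  Seq2 vs Seq3: 7
  Seq2 vs Seq4: 10
  Seq2 vs Seq5: 5
  Seq3 vs Seq4: 9
  Seq3 vs Seq5: 9
  Seq4 vs Seq5: 12
The largest is 12 mismatches, between Seq4 and Seq5; p = 12/21 = 0.571.

0.571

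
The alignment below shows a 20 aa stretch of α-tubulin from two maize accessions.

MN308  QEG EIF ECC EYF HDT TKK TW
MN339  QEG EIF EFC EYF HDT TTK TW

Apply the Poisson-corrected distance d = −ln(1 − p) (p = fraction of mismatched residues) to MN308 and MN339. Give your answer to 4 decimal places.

The sequences differ at positions 8 (C/F), 17 (K/T).
p = 2/20 = 0.100000.
d = −ln(1 − 0.100000) = −ln(0.900000) = 0.1054.

0.1054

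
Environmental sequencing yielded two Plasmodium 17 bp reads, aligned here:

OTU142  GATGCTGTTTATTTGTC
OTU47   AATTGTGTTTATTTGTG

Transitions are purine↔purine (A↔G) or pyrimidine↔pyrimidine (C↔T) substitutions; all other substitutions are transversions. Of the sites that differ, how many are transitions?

The sequences differ at positions 1 (G/A, transition), 4 (G/T, transversion), 5 (C/G, transversion), 17 (C/G, transversion).
Of the 4 differences, 1 transition and 3 transversions, so the answer is 1.

1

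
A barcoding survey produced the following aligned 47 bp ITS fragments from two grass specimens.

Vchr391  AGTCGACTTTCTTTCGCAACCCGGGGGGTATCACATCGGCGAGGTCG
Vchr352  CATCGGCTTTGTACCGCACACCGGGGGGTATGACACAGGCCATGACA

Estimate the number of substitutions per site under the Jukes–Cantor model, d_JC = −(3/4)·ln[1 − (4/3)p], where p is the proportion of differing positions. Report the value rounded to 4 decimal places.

0.4157

The sequences differ at positions 1 (A/C), 2 (G/A), 6 (A/G), 11 (C/G), 13 (T/A), 14 (T/C), 19 (A/C), 20 (C/A), 32 (C/G), 36 (T/C), 37 (C/A), 41 (G/C), 43 (G/T), 45 (T/A), 47 (G/A).
p = 15/47 = 0.319149.
d = −0.75 · ln(1 − (4/3)·0.319149) = −0.75 · ln(0.574468) = −0.75 · (-0.554311) = 0.4157.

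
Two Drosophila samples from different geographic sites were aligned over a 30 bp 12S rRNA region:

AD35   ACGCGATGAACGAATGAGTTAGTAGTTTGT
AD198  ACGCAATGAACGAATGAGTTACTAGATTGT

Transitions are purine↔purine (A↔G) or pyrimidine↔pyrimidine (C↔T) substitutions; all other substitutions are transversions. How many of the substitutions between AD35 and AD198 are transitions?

Mismatches occur at site 5 (G↔A, transition), site 22 (G↔C, transversion), site 26 (T↔A, transversion).
Of the 3 differences, 1 transition and 2 transversions, so the answer is 1.

1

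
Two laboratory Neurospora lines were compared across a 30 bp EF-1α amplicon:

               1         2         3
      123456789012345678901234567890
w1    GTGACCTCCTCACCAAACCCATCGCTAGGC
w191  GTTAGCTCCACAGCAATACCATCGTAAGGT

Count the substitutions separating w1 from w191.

Differing sites — 3:G/T; 5:C/G; 10:T/A; 13:C/G; 17:A/T; 18:C/A; 25:C/T; 26:T/A; 30:C/T.
That gives 9 mismatches out of 30 aligned sites, so the Hamming distance is 9.

9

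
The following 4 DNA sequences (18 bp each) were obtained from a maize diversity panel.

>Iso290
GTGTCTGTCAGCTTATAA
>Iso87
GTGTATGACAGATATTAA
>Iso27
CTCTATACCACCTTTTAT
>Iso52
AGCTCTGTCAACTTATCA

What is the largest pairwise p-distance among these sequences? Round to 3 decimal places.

0.556

Pairwise Hamming distances:
  Iso290 vs Iso87: 5
  Iso290 vs Iso27: 8
  Iso290 vs Iso52: 5
  Iso87 vs Iso27: 8
  Iso87 vs Iso52: 10
  Iso27 vs Iso52: 9
The largest is 10 mismatches, between Iso87 and Iso52; p = 10/18 = 0.556.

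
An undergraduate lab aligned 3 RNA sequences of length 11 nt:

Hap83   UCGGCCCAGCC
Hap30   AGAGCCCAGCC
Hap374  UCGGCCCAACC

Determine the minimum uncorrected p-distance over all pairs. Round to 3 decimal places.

0.091

Pairwise Hamming distances:
  Hap83 vs Hap30: 3
  Hap83 vs Hap374: 1
  Hap30 vs Hap374: 4
The smallest is 1 mismatch, between Hap83 and Hap374; p = 1/11 = 0.091.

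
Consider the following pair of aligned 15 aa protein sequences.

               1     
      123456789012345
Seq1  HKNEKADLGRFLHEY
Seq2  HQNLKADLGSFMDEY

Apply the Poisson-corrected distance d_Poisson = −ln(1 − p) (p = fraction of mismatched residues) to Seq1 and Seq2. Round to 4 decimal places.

0.4055

Differing sites — 2:K/Q; 4:E/L; 10:R/S; 12:L/M; 13:H/D.
p = 5/15 = 0.333333.
d = −ln(1 − 0.333333) = −ln(0.666667) = 0.4055.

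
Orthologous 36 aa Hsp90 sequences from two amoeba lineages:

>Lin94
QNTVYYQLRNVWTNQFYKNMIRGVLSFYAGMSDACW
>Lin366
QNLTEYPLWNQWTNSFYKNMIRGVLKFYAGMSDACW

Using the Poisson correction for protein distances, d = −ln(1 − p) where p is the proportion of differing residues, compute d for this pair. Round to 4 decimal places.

The sequences differ at positions 3 (T/L), 4 (V/T), 5 (Y/E), 7 (Q/P), 9 (R/W), 11 (V/Q), 15 (Q/S), 26 (S/K).
p = 8/36 = 0.222222.
d = −ln(1 − 0.222222) = −ln(0.777778) = 0.2513.

0.2513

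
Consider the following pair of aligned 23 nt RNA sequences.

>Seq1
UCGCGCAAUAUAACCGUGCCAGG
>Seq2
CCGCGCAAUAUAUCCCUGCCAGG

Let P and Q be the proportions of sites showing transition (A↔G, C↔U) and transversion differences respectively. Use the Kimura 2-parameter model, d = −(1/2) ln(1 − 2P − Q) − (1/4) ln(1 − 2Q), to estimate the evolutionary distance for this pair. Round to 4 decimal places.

The sequences differ at positions 1 (U/C, transition), 13 (A/U, transversion), 16 (G/C, transversion).
Of the 3 differences, 1 transition and 2 transversions over 23 sites: P = 1/23 = 0.043478, Q = 2/23 = 0.086957.
d = −0.5·ln(0.826087) − 0.25·ln(0.826086) = −0.5·(-0.191055) − 0.25·(-0.191056) = 0.1433.

0.1433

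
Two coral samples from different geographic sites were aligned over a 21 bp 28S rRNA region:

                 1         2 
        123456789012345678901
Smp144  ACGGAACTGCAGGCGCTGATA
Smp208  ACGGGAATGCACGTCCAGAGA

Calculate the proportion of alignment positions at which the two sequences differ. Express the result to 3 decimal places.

Mismatches occur at site 5 (A↔G), site 7 (C↔A), site 12 (G↔C), site 14 (C↔T), site 15 (G↔C), site 17 (T↔A), site 20 (T↔G).
There are 7 differences over 21 sites, so p = 7/21 = 0.333.

0.333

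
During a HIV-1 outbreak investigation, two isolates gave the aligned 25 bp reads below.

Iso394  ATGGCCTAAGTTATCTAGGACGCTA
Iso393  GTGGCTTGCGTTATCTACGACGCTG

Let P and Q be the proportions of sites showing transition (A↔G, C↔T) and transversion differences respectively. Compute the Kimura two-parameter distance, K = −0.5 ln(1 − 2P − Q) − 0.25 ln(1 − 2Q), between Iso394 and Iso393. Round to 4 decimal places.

0.2990

Mismatches occur at site 1 (A/G, transition), site 6 (C/T, transition), site 8 (A/G, transition), site 9 (A/C, transversion), site 18 (G/C, transversion), site 25 (A/G, transition).
Of the 6 differences, 4 transitions and 2 transversions over 25 sites: P = 4/25 = 0.160000, Q = 2/25 = 0.080000.
d = −0.5·ln(0.600000) − 0.25·ln(0.840000) = −0.5·(-0.510826) − 0.25·(-0.174353) = 0.2990.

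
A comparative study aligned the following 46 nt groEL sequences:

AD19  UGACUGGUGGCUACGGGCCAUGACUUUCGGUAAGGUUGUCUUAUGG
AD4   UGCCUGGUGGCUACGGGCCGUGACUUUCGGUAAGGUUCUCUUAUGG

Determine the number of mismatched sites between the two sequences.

Mismatches occur at site 3 (A/C), site 20 (A/G), site 38 (G/C).
That gives 3 mismatches out of 46 aligned sites, so the Hamming distance is 3.

3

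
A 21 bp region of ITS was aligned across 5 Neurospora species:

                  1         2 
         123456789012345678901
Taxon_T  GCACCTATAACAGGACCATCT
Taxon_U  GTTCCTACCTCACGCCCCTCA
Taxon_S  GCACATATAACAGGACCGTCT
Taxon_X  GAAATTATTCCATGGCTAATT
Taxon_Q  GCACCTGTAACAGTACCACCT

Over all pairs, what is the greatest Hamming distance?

Pairwise Hamming distances:
  Taxon_T vs Taxon_U: 9
  Taxon_T vs Taxon_S: 2
  Taxon_T vs Taxon_X: 10
  Taxon_T vs Taxon_Q: 3
  Taxon_U vs Taxon_S: 10
  Taxon_U vs Taxon_X: 14
  Taxon_U vs Taxon_Q: 12
  Taxon_S vs Taxon_X: 11
  Taxon_S vs Taxon_Q: 5
  Taxon_X vs Taxon_Q: 12
The largest is 14, between Taxon_U and Taxon_X.

14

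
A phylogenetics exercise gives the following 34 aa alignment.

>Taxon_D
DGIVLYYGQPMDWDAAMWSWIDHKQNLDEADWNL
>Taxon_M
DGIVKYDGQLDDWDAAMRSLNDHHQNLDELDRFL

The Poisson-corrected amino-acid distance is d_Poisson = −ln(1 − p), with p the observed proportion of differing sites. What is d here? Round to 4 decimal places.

The sequences differ at positions 5 (L/K), 7 (Y/D), 10 (P/L), 11 (M/D), 18 (W/R), 20 (W/L), 21 (I/N), 24 (K/H), 30 (A/L), 32 (W/R), 33 (N/F).
p = 11/34 = 0.323529.
d = −ln(1 − 0.323529) = −ln(0.676471) = 0.3909.

0.3909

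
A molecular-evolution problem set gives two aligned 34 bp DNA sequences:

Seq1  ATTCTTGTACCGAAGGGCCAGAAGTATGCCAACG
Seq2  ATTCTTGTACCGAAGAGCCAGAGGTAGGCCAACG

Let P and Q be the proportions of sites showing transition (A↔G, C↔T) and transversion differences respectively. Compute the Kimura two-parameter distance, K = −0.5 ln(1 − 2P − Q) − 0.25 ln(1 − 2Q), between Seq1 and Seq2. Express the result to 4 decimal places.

Differing sites — 16:G/A (Ti); 23:A/G (Ti); 27:T/G (Tv).
Of the 3 differences, 2 transitions and 1 transversion over 34 sites: P = 2/34 = 0.058824, Q = 1/34 = 0.029412.
d = −0.5·ln(0.852940) − 0.25·ln(0.941176) = −0.5·(-0.159066) − 0.25·(-0.060625) = 0.0947.

0.0947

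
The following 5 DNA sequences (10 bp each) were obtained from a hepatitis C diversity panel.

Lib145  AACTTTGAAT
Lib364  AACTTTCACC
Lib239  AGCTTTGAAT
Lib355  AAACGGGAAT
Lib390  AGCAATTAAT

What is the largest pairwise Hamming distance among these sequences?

Pairwise Hamming distances:
  Lib145 vs Lib364: 3
  Lib145 vs Lib239: 1
  Lib145 vs Lib355: 4
  Lib145 vs Lib390: 4
  Lib364 vs Lib239: 4
  Lib364 vs Lib355: 7
  Lib364 vs Lib390: 6
  Lib239 vs Lib355: 5
  Lib239 vs Lib390: 3
  Lib355 vs Lib390: 6
The largest is 7, between Lib364 and Lib355.

7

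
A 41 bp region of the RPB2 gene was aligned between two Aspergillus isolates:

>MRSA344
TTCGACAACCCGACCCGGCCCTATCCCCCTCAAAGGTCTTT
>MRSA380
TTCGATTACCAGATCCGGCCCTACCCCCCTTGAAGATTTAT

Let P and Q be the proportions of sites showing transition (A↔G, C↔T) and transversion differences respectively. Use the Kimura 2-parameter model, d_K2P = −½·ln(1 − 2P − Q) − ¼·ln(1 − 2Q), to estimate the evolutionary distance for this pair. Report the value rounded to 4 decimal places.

Mismatches occur at site 6 (C/T, transition), site 7 (A/T, transversion), site 11 (C/A, transversion), site 14 (C/T, transition), site 24 (T/C, transition), site 31 (C/T, transition), site 32 (A/G, transition), site 36 (G/A, transition), site 38 (C/T, transition), site 40 (T/A, transversion).
Of the 10 differences, 7 transitions and 3 transversions over 41 sites: P = 7/41 = 0.170732, Q = 3/41 = 0.073171.
d = −0.5·ln(0.585365) − 0.25·ln(0.853658) = −0.5·(-0.535520) − 0.25·(-0.158225) = 0.3073.

0.3073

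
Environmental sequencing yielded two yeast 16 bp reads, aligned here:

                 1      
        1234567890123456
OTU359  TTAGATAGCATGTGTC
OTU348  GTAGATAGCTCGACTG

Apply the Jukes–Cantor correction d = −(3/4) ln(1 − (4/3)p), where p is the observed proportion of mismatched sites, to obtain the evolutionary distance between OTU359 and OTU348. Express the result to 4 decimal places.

Differing sites — 1:T/G; 10:A/T; 11:T/C; 13:T/A; 14:G/C; 16:C/G.
p = 6/16 = 0.375000.
d = −0.75 · ln(1 − (4/3)·0.375000) = −0.75 · ln(0.500000) = −0.75 · (-0.693147) = 0.5199.

0.5199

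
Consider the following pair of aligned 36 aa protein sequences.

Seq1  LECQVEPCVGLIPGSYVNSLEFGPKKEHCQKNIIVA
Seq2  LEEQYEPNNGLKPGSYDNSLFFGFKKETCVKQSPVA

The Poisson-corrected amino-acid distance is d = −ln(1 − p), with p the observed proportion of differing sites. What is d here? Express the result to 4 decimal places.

0.4480

Differing sites — 3:C/E; 5:V/Y; 8:C/N; 9:V/N; 12:I/K; 17:V/D; 21:E/F; 24:P/F; 28:H/T; 30:Q/V; 32:N/Q; 33:I/S; 34:I/P.
p = 13/36 = 0.361111.
d = −ln(1 − 0.361111) = −ln(0.638889) = 0.4480.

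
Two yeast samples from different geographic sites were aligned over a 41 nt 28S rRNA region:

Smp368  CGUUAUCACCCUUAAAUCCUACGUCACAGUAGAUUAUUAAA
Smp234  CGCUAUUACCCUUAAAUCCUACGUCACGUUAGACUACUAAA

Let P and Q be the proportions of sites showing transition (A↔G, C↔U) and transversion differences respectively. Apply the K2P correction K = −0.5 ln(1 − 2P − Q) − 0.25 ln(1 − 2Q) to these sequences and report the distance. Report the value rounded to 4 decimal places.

Differing sites — 3:U/C (Ti); 7:C/U (Ti); 28:A/G (Ti); 29:G/U (Tv); 34:U/C (Ti); 37:U/C (Ti).
Of the 6 differences, 5 transitions and 1 transversion over 41 sites: P = 5/41 = 0.121951, Q = 1/41 = 0.024390.
d = −0.5·ln(0.731708) − 0.25·ln(0.951220) = −0.5·(-0.312374) − 0.25·(-0.050010) = 0.1687.

0.1687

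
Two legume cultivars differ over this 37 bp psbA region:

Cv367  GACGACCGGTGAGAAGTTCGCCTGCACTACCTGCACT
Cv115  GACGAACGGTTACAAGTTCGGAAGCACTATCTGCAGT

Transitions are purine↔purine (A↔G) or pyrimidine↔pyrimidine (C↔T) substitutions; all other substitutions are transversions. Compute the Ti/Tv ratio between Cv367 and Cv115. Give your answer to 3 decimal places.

0.143

Differing sites — 6:C/A (Tv); 11:G/T (Tv); 13:G/C (Tv); 21:C/G (Tv); 22:C/A (Tv); 23:T/A (Tv); 30:C/T (Ti); 36:C/G (Tv).
Of the 8 differences, 1 transition and 7 transversions, so Ti/Tv = 1/7 = 0.143.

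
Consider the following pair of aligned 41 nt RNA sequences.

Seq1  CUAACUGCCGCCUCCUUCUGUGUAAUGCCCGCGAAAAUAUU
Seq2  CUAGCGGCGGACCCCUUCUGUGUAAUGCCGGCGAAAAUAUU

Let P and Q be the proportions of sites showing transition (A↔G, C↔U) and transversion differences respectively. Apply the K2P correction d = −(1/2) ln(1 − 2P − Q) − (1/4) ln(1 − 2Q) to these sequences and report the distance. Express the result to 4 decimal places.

Differing sites — 4:A/G (Ti); 6:U/G (Tv); 9:C/G (Tv); 11:C/A (Tv); 13:U/C (Ti); 30:C/G (Tv).
Of the 6 differences, 2 transitions and 4 transversions over 41 sites: P = 2/41 = 0.048780, Q = 4/41 = 0.097561.
d = −0.5·ln(0.804879) − 0.25·ln(0.804878) = −0.5·(-0.217063) − 0.25·(-0.217065) = 0.1628.

0.1628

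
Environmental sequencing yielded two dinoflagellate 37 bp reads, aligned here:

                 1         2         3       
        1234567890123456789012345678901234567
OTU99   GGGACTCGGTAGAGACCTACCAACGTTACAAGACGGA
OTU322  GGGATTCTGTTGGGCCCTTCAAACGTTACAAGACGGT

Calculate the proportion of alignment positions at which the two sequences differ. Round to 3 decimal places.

The sequences differ at positions 5 (C/T), 8 (G/T), 11 (A/T), 13 (A/G), 15 (A/C), 19 (A/T), 21 (C/A), 37 (A/T).
There are 8 differences over 37 sites, so p = 8/37 = 0.216.

0.216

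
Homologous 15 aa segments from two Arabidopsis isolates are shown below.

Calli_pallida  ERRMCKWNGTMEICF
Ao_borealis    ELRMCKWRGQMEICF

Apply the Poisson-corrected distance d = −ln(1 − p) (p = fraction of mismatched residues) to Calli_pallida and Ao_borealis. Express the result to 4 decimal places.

Mismatches occur at site 2 (R/L), site 8 (N/R), site 10 (T/Q).
p = 3/15 = 0.200000.
d = −ln(1 − 0.200000) = −ln(0.800000) = 0.2231.

0.2231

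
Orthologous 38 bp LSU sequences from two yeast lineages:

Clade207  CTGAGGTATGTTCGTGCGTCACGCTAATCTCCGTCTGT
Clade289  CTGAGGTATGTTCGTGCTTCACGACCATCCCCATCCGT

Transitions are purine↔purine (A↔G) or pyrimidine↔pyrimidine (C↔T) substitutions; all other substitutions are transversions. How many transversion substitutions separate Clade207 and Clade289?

The sequences differ at positions 18 (G/T, transversion), 24 (C/A, transversion), 25 (T/C, transition), 26 (A/C, transversion), 30 (T/C, transition), 33 (G/A, transition), 36 (T/C, transition).
Of the 7 differences, 4 transitions and 3 transversions, so the answer is 3.

3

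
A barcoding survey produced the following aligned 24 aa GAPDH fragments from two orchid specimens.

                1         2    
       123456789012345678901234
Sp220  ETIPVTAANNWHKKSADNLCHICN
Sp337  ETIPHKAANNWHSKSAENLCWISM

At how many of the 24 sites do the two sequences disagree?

7

The sequences differ at positions 5 (V/H), 6 (T/K), 13 (K/S), 17 (D/E), 21 (H/W), 23 (C/S), 24 (N/M).
That gives 7 mismatches out of 24 aligned sites, so the Hamming distance is 7.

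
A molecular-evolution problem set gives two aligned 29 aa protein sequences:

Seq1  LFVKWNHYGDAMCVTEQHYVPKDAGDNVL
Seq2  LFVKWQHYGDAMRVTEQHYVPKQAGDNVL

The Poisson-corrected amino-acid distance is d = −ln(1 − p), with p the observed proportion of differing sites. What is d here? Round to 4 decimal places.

0.1092

Mismatches occur at site 6 (N→Q), site 13 (C→R), site 23 (D→Q).
p = 3/29 = 0.103448.
d = −ln(1 − 0.103448) = −ln(0.896552) = 0.1092.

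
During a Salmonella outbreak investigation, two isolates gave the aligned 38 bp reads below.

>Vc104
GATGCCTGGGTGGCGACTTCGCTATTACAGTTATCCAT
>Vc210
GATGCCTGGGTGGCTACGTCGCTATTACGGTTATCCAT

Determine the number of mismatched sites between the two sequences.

Differing sites — 15:G/T; 18:T/G; 29:A/G.
That gives 3 mismatches out of 38 aligned sites, so the Hamming distance is 3.

3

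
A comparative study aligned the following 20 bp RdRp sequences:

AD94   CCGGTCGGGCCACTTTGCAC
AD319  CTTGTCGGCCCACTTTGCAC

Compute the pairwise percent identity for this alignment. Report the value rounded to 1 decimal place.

85.0%

Differing sites — 2:C/T; 3:G/T; 9:G/C.
17 of the 20 sites match, so the percent identity is 17/20 × 100 = 85.0%.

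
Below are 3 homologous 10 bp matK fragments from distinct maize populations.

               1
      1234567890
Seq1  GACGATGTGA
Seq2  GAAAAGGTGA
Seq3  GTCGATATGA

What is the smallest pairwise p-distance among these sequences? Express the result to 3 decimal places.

0.200

Pairwise Hamming distances:
  Seq1 vs Seq2: 3
  Seq1 vs Seq3: 2
  Seq2 vs Seq3: 5
The smallest is 2 mismatches, between Seq1 and Seq3; p = 2/10 = 0.200.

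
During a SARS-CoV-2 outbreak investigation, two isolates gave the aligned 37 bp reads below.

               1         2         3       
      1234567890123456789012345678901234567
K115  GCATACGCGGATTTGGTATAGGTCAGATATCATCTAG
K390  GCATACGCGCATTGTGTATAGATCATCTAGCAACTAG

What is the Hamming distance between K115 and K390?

The sequences differ at positions 10 (G/C), 14 (T/G), 15 (G/T), 22 (G/A), 26 (G/T), 27 (A/C), 30 (T/G), 33 (T/A).
That gives 8 mismatches out of 37 aligned sites, so the Hamming distance is 8.

8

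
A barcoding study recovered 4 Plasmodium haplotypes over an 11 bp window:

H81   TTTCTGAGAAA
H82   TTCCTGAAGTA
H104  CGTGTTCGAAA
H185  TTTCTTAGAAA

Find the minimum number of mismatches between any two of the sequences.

Pairwise Hamming distances:
  H81 vs H82: 4
  H81 vs H104: 5
  H81 vs H185: 1
  H82 vs H104: 9
  H82 vs H185: 5
  H104 vs H185: 4
The smallest is 1, between H81 and H185.

1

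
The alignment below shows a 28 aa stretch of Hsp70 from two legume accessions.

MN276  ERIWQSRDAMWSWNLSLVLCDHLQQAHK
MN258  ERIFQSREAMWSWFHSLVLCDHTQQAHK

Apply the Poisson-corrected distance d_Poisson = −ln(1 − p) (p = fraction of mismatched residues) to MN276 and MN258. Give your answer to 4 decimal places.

Differing sites — 4:W/F; 8:D/E; 14:N/F; 15:L/H; 23:L/T.
p = 5/28 = 0.178571.
d = −ln(1 − 0.178571) = −ln(0.821429) = 0.1967.

0.1967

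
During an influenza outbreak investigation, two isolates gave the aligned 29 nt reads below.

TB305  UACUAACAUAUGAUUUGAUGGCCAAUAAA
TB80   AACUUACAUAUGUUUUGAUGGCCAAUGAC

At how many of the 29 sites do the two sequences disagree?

The sequences differ at positions 1 (U/A), 5 (A/U), 13 (A/U), 27 (A/G), 29 (A/C).
That gives 5 mismatches out of 29 aligned sites, so the Hamming distance is 5.

5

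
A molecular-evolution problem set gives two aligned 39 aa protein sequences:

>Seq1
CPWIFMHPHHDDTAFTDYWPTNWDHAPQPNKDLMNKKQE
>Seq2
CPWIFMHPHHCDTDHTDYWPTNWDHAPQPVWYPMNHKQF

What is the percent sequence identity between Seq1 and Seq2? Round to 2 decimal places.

76.92%

The sequences differ at positions 11 (D/C), 14 (A/D), 15 (F/H), 30 (N/V), 31 (K/W), 32 (D/Y), 33 (L/P), 36 (K/H), 39 (E/F).
30 of the 39 sites match, so the percent identity is 30/39 × 100 = 76.92%.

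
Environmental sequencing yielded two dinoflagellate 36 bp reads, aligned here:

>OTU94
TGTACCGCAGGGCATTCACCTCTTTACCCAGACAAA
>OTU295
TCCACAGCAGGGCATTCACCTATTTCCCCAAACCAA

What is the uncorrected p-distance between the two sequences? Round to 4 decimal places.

The sequences differ at positions 2 (G/C), 3 (T/C), 6 (C/A), 22 (C/A), 26 (A/C), 31 (G/A), 34 (A/C).
There are 7 differences over 36 sites, so p = 7/36 = 0.1944.

0.1944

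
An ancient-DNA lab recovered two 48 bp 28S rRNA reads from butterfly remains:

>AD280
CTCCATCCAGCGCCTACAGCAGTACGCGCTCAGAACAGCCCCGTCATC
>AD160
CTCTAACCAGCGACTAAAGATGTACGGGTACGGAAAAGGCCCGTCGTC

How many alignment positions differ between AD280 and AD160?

Mismatches occur at site 4 (C↔T), site 6 (T↔A), site 13 (C↔A), site 17 (C↔A), site 20 (C↔A), site 21 (A↔T), site 27 (C↔G), site 29 (C↔T), site 30 (T↔A), site 32 (A↔G), site 36 (C↔A), site 39 (C↔G), site 46 (A↔G).
That gives 13 mismatches out of 48 aligned sites, so the Hamming distance is 13.

13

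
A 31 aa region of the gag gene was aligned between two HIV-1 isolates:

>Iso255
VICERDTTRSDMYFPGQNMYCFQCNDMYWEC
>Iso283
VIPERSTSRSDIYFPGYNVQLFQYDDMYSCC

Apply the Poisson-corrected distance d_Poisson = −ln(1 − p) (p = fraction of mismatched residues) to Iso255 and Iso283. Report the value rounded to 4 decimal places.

Mismatches occur at site 3 (C↔P), site 6 (D↔S), site 8 (T↔S), site 12 (M↔I), site 17 (Q↔Y), site 19 (M↔V), site 20 (Y↔Q), site 21 (C↔L), site 24 (C↔Y), site 25 (N↔D), site 29 (W↔S), site 30 (E↔C).
p = 12/31 = 0.387097.
d = −ln(1 − 0.387097) = −ln(0.612903) = 0.4895.

0.4895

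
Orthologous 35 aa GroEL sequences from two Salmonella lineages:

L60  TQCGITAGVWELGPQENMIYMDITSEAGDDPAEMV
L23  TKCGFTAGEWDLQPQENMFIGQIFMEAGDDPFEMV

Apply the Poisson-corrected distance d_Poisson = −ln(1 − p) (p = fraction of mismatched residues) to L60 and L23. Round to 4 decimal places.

0.4199

Differing sites — 2:Q/K; 5:I/F; 9:V/E; 11:E/D; 13:G/Q; 19:I/F; 20:Y/I; 21:M/G; 22:D/Q; 24:T/F; 25:S/M; 32:A/F.
p = 12/35 = 0.342857.
d = −ln(1 − 0.342857) = −ln(0.657143) = 0.4199.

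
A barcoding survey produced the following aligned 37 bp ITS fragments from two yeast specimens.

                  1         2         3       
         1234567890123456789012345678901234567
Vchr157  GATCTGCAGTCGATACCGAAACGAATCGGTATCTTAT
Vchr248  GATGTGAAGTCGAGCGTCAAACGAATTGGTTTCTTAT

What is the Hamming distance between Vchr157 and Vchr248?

The sequences differ at positions 4 (C/G), 7 (C/A), 14 (T/G), 15 (A/C), 16 (C/G), 17 (C/T), 18 (G/C), 27 (C/T), 31 (A/T).
That gives 9 mismatches out of 37 aligned sites, so the Hamming distance is 9.

9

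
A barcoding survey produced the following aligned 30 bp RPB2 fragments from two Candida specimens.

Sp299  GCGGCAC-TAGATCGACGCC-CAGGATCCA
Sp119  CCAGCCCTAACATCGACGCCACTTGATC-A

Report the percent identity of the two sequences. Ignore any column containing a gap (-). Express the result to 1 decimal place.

74.1%

Excluding the 3 gap columns leaves 27 comparable sites.
The sequences differ at positions 1 (G/C), 3 (G/A), 6 (A/C), 9 (T/A), 11 (G/C), 23 (A/T), 24 (G/T).
20 of the 27 comparable sites match, so the percent identity is 20/27 × 100 = 74.1%.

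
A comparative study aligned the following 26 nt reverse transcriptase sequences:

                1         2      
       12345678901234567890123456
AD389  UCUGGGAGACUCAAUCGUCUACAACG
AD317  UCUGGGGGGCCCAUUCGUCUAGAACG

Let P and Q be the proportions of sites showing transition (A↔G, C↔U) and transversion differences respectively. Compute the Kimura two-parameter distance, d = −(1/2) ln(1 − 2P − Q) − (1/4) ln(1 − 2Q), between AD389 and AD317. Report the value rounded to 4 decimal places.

Differing sites — 7:A/G (Ti); 9:A/G (Ti); 11:U/C (Ti); 14:A/U (Tv); 22:C/G (Tv).
Of the 5 differences, 3 transitions and 2 transversions over 26 sites: P = 3/26 = 0.115385, Q = 2/26 = 0.076923.
d = −0.5·ln(0.692307) − 0.25·ln(0.846154) = −0.5·(-0.367726) − 0.25·(-0.167054) = 0.2256.

0.2256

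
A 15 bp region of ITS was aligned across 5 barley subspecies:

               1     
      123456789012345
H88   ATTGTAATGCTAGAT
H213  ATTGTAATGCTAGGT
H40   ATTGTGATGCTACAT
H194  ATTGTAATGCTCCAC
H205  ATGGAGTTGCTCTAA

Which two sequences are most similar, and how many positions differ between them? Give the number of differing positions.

Pairwise Hamming distances:
  H88 vs H213: 1
  H88 vs H40: 2
  H88 vs H194: 3
  H88 vs H205: 7
  H213 vs H40: 3
  H213 vs H194: 4
  H213 vs H205: 8
  H40 vs H194: 3
  H40 vs H205: 6
  H194 vs H205: 6
The smallest is 1, between H88 and H213.

1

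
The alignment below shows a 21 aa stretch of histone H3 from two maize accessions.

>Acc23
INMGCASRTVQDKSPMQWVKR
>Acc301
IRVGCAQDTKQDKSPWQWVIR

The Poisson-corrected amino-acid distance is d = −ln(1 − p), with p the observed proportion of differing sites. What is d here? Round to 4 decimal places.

0.4055

The sequences differ at positions 2 (N/R), 3 (M/V), 7 (S/Q), 8 (R/D), 10 (V/K), 16 (M/W), 20 (K/I).
p = 7/21 = 0.333333.
d = −ln(1 − 0.333333) = −ln(0.666667) = 0.4055.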